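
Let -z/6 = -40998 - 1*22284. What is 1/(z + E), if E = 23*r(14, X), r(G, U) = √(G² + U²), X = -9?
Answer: 379692/144165868331 - 23*√277/144165868331 ≈ 2.6311e-6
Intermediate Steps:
z = 379692 (z = -6*(-40998 - 1*22284) = -6*(-40998 - 22284) = -6*(-63282) = 379692)
E = 23*√277 (E = 23*√(14² + (-9)²) = 23*√(196 + 81) = 23*√277 ≈ 382.80)
1/(z + E) = 1/(379692 + 23*√277)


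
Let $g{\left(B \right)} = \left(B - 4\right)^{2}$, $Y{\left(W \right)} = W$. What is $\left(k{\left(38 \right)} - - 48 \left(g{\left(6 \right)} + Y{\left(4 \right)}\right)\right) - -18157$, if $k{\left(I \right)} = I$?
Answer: $18579$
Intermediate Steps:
$g{\left(B \right)} = \left(-4 + B\right)^{2}$
$\left(k{\left(38 \right)} - - 48 \left(g{\left(6 \right)} + Y{\left(4 \right)}\right)\right) - -18157 = \left(38 - - 48 \left(\left(-4 + 6\right)^{2} + 4\right)\right) - -18157 = \left(38 - - 48 \left(2^{2} + 4\right)\right) + 18157 = \left(38 - - 48 \left(4 + 4\right)\right) + 18157 = \left(38 - \left(-48\right) 8\right) + 18157 = \left(38 - -384\right) + 18157 = \left(38 + 384\right) + 18157 = 422 + 18157 = 18579$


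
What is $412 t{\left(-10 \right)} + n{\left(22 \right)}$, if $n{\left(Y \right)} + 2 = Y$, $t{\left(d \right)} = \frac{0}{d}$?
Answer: $20$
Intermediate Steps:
$t{\left(d \right)} = 0$
$n{\left(Y \right)} = -2 + Y$
$412 t{\left(-10 \right)} + n{\left(22 \right)} = 412 \cdot 0 + \left(-2 + 22\right) = 0 + 20 = 20$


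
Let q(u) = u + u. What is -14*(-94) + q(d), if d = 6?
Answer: 1328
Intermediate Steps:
q(u) = 2*u
-14*(-94) + q(d) = -14*(-94) + 2*6 = 1316 + 12 = 1328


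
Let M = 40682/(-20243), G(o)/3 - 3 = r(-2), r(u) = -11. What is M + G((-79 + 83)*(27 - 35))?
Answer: -526514/20243 ≈ -26.010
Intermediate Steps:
G(o) = -24 (G(o) = 9 + 3*(-11) = 9 - 33 = -24)
M = -40682/20243 (M = 40682*(-1/20243) = -40682/20243 ≈ -2.0097)
M + G((-79 + 83)*(27 - 35)) = -40682/20243 - 24 = -526514/20243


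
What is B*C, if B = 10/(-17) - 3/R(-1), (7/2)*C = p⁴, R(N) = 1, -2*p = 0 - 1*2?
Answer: -122/119 ≈ -1.0252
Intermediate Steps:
p = 1 (p = -(0 - 1*2)/2 = -(0 - 2)/2 = -½*(-2) = 1)
C = 2/7 (C = (2/7)*1⁴ = (2/7)*1 = 2/7 ≈ 0.28571)
B = -61/17 (B = 10/(-17) - 3/1 = 10*(-1/17) - 3*1 = -10/17 - 3 = -61/17 ≈ -3.5882)
B*C = -61/17*2/7 = -122/119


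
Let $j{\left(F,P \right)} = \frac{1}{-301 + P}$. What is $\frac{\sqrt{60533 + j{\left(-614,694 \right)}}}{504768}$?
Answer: $\frac{\sqrt{9349261710}}{198373824} \approx 0.00048742$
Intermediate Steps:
$\frac{\sqrt{60533 + j{\left(-614,694 \right)}}}{504768} = \frac{\sqrt{60533 + \frac{1}{-301 + 694}}}{504768} = \sqrt{60533 + \frac{1}{393}} \cdot \frac{1}{504768} = \sqrt{\frac{23789470}{393}} \cdot \frac{1}{504768} = \frac{\sqrt{9349261710}}{393} \cdot \frac{1}{504768} = \frac{\sqrt{9349261710}}{198373824}$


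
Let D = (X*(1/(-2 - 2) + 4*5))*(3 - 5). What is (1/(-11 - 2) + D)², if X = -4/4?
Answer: 1050625/676 ≈ 1554.2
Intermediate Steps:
X = -1 (X = -4*¼ = -1)
D = 79/2 (D = (-(1/(-2 - 2) + 4*5))*(3 - 5) = -(1/(-4) + 20)*(-2) = -(-¼ + 20)*(-2) = -1*79/4*(-2) = -79/4*(-2) = 79/2 ≈ 39.500)
(1/(-11 - 2) + D)² = (1/(-11 - 2) + 79/2)² = (1/(-13) + 79/2)² = (-1/13 + 79/2)² = (1025/26)² = 1050625/676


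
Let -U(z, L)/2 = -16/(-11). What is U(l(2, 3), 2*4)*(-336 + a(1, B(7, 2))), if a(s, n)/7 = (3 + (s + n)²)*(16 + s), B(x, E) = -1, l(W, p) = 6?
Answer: -672/11 ≈ -61.091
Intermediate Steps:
a(s, n) = 7*(3 + (n + s)²)*(16 + s) (a(s, n) = 7*((3 + (s + n)²)*(16 + s)) = 7*((3 + (n + s)²)*(16 + s)) = 7*(3 + (n + s)²)*(16 + s))
U(z, L) = -32/11 (U(z, L) = -(-32)/(-11) = -(-32)*(-1)/11 = -2*16/11 = -32/11)
U(l(2, 3), 2*4)*(-336 + a(1, B(7, 2))) = -32*(-336 + (336 + 21*1 + 112*(-1 + 1)² + 7*1*(-1 + 1)²))/11 = -32*(-336 + (336 + 21 + 112*0² + 7*1*0²))/11 = -32*(-336 + (336 + 21 + 112*0 + 7*1*0))/11 = -32*(-336 + (336 + 21 + 0 + 0))/11 = -32*(-336 + 357)/11 = -32/11*21 = -672/11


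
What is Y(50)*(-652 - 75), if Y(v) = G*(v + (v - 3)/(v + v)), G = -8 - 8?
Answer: 14676676/25 ≈ 5.8707e+5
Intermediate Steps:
G = -16
Y(v) = -16*v - 8*(-3 + v)/v (Y(v) = -16*(v + (v - 3)/(v + v)) = -16*(v + (-3 + v)/((2*v))) = -16*(v + (-3 + v)*(1/(2*v))) = -16*(v + (-3 + v)/(2*v)) = -16*v - 8*(-3 + v)/v)
Y(50)*(-652 - 75) = (-8 - 16*50 + 24/50)*(-652 - 75) = (-8 - 800 + 24*(1/50))*(-727) = (-8 - 800 + 12/25)*(-727) = -20188/25*(-727) = 14676676/25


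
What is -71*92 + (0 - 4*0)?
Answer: -6532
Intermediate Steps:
-71*92 + (0 - 4*0) = -6532 + (0 + 0) = -6532 + 0 = -6532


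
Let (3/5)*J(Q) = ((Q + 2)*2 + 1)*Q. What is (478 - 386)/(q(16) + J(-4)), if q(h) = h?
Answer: 23/9 ≈ 2.5556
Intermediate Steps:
J(Q) = 5*Q*(5 + 2*Q)/3 (J(Q) = 5*(((Q + 2)*2 + 1)*Q)/3 = 5*(((2 + Q)*2 + 1)*Q)/3 = 5*(((4 + 2*Q) + 1)*Q)/3 = 5*((5 + 2*Q)*Q)/3 = 5*(Q*(5 + 2*Q))/3 = 5*Q*(5 + 2*Q)/3)
(478 - 386)/(q(16) + J(-4)) = (478 - 386)/(16 + (5/3)*(-4)*(5 + 2*(-4))) = 92/(16 + (5/3)*(-4)*(5 - 8)) = 92/(16 + (5/3)*(-4)*(-3)) = 92/(16 + 20) = 92/36 = 92*(1/36) = 23/9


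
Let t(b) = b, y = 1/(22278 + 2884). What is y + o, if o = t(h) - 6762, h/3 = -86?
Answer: -176637239/25162 ≈ -7020.0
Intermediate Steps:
h = -258 (h = 3*(-86) = -258)
y = 1/25162 ≈ 3.9742e-5
o = -7020 (o = -258 - 6762 = -7020)
y + o = 1/25162 - 7020 = -176637239/25162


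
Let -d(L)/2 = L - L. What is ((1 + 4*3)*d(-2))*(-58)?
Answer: 0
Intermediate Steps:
d(L) = 0 (d(L) = -2*(L - L) = -2*0 = 0)
((1 + 4*3)*d(-2))*(-58) = ((1 + 4*3)*0)*(-58) = ((1 + 12)*0)*(-58) = (13*0)*(-58) = 0*(-58) = 0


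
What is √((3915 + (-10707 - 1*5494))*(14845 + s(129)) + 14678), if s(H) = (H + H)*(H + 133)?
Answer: 2*I*√253213862 ≈ 31825.0*I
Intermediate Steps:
s(H) = 2*H*(133 + H) (s(H) = (2*H)*(133 + H) = 2*H*(133 + H))
√((3915 + (-10707 - 1*5494))*(14845 + s(129)) + 14678) = √((3915 + (-10707 - 1*5494))*(14845 + 2*129*(133 + 129)) + 14678) = √((3915 + (-10707 - 5494))*(14845 + 2*129*262) + 14678) = √((3915 - 16201)*(14845 + 67596) + 14678) = √(-12286*82441 + 14678) = √(-1012870126 + 14678) = √(-1012855448) = 2*I*√253213862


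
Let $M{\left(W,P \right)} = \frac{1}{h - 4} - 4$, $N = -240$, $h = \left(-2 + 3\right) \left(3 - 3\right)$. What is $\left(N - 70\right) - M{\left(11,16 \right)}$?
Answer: $- \frac{1223}{4} \approx -305.75$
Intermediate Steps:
$h = 0$ ($h = 1 \left(3 - 3\right) = 1 \cdot 0 = 0$)
$M{\left(W,P \right)} = - \frac{17}{4}$ ($M{\left(W,P \right)} = \frac{1}{0 - 4} - 4 = \frac{1}{-4} - 4 = - \frac{1}{4} - 4 = - \frac{17}{4}$)
$\left(N - 70\right) - M{\left(11,16 \right)} = \left(-240 - 70\right) - - \frac{17}{4} = \left(-240 - 70\right) + \frac{17}{4} = -310 + \frac{17}{4} = - \frac{1223}{4}$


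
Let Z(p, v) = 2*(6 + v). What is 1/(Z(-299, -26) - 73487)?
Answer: -1/73527 ≈ -1.3600e-5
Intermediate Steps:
Z(p, v) = 12 + 2*v
1/(Z(-299, -26) - 73487) = 1/((12 + 2*(-26)) - 73487) = 1/((12 - 52) - 73487) = 1/(-40 - 73487) = 1/(-73527) = -1/73527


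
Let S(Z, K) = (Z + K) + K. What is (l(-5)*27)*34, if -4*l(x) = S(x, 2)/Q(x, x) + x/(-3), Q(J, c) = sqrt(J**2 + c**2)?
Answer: -765/2 + 459*sqrt(2)/20 ≈ -350.04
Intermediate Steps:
S(Z, K) = Z + 2*K (S(Z, K) = (K + Z) + K = Z + 2*K)
l(x) = x/12 - sqrt(2)*(4 + x)/(8*sqrt(x**2)) (l(x) = -((x + 2*2)/(sqrt(x**2 + x**2)) + x/(-3))/4 = -((x + 4)/(sqrt(2*x**2)) + x*(-1/3))/4 = -((4 + x)/((sqrt(2)*sqrt(x**2))) - x/3)/4 = -((4 + x)*(sqrt(2)/(2*sqrt(x**2))) - x/3)/4 = -(sqrt(2)*(4 + x)/(2*sqrt(x**2)) - x/3)/4 = -(-x/3 + sqrt(2)*(4 + x)/(2*sqrt(x**2)))/4 = x/12 - sqrt(2)*(4 + x)/(8*sqrt(x**2)))
(l(-5)*27)*34 = (((-3*sqrt(2)*(4 - 5) + 2*(-5)*sqrt((-5)**2))/(24*sqrt((-5)**2)))*27)*34 = (((-3*sqrt(2)*(-1) + 2*(-5)*sqrt(25))/(24*sqrt(25)))*27)*34 = (((1/24)*(1/5)*(3*sqrt(2) + 2*(-5)*5))*27)*34 = (((1/24)*(1/5)*(3*sqrt(2) - 50))*27)*34 = (((1/24)*(1/5)*(-50 + 3*sqrt(2)))*27)*34 = ((-5/12 + sqrt(2)/40)*27)*34 = (-45/4 + 27*sqrt(2)/40)*34 = -765/2 + 459*sqrt(2)/20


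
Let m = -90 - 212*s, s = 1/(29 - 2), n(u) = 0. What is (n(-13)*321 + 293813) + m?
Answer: 7930309/27 ≈ 2.9372e+5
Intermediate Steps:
s = 1/27 ≈ 0.037037
m = -2642/27 (m = -90 - 212*1/27 = -90 - 212/27 = -2642/27 ≈ -97.852)
(n(-13)*321 + 293813) + m = (0*321 + 293813) - 2642/27 = (0 + 293813) - 2642/27 = 293813 - 2642/27 = 7930309/27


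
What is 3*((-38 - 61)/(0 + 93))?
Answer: -99/31 ≈ -3.1936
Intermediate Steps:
3*((-38 - 61)/(0 + 93)) = 3*(-99/93) = 3*(-99*1/93) = 3*(-33/31) = -99/31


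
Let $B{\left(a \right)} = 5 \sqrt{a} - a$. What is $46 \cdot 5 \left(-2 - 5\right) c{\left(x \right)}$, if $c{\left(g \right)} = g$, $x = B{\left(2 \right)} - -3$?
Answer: $-1610 - 8050 \sqrt{2} \approx -12994.0$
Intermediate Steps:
$B{\left(a \right)} = - a + 5 \sqrt{a}$
$x = 1 + 5 \sqrt{2}$ ($x = \left(\left(-1\right) 2 + 5 \sqrt{2}\right) - -3 = \left(-2 + 5 \sqrt{2}\right) + 3 = 1 + 5 \sqrt{2} \approx 8.0711$)
$46 \cdot 5 \left(-2 - 5\right) c{\left(x \right)} = 46 \cdot 5 \left(-2 - 5\right) \left(1 + 5 \sqrt{2}\right) = 46 \cdot 5 \left(-7\right) \left(1 + 5 \sqrt{2}\right) = 46 \left(- 35 \left(1 + 5 \sqrt{2}\right)\right) = 46 \left(-35 - 175 \sqrt{2}\right) = -1610 - 8050 \sqrt{2}$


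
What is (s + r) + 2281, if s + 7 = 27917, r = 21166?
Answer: 51357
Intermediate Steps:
s = 27910 (s = -7 + 27917 = 27910)
(s + r) + 2281 = (27910 + 21166) + 2281 = 49076 + 2281 = 51357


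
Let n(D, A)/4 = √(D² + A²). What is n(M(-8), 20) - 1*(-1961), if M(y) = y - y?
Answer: 2041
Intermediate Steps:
M(y) = 0
n(D, A) = 4*√(A² + D²) (n(D, A) = 4*√(D² + A²) = 4*√(A² + D²))
n(M(-8), 20) - 1*(-1961) = 4*√(20² + 0²) - 1*(-1961) = 4*√(400 + 0) + 1961 = 4*√400 + 1961 = 4*20 + 1961 = 80 + 1961 = 2041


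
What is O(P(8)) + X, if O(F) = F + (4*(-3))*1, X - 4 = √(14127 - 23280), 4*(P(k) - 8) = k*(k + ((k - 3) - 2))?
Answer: 22 + 9*I*√113 ≈ 22.0 + 95.671*I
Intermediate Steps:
P(k) = 8 + k*(-5 + 2*k)/4 (P(k) = 8 + (k*(k + ((k - 3) - 2)))/4 = 8 + (k*(k + ((-3 + k) - 2)))/4 = 8 + (k*(k + (-5 + k)))/4 = 8 + (k*(-5 + 2*k))/4 = 8 + k*(-5 + 2*k)/4)
X = 4 + 9*I*√113 (X = 4 + √(14127 - 23280) = 4 + √(-9153) = 4 + 9*I*√113 ≈ 4.0 + 95.671*I)
O(F) = -12 + F (O(F) = F - 12*1 = F - 12 = -12 + F)
O(P(8)) + X = (-12 + (8 + (½)*8² - 5/4*8)) + (4 + 9*I*√113) = (-12 + (8 + (½)*64 - 10)) + (4 + 9*I*√113) = (-12 + (8 + 32 - 10)) + (4 + 9*I*√113) = (-12 + 30) + (4 + 9*I*√113) = 18 + (4 + 9*I*√113) = 22 + 9*I*√113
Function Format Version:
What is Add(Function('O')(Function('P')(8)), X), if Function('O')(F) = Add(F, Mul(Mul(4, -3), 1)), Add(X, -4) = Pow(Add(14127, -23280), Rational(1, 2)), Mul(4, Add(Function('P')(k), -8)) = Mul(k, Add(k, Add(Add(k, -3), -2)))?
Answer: Add(22, Mul(9, I, Pow(113, Rational(1, 2)))) ≈ Add(22.000, Mul(95.671, I))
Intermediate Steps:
Function('P')(k) = Add(8, Mul(Rational(1, 4), k, Add(-5, Mul(2, k)))) (Function('P')(k) = Add(8, Mul(Rational(1, 4), Mul(k, Add(k, Add(Add(k, -3), -2))))) = Add(8, Mul(Rational(1, 4), Mul(k, Add(k, Add(Add(-3, k), -2))))) = Add(8, Mul(Rational(1, 4), Mul(k, Add(k, Add(-5, k))))) = Add(8, Mul(Rational(1, 4), Mul(k, Add(-5, Mul(2, k))))) = Add(8, Mul(Rational(1, 4), k, Add(-5, Mul(2, k)))))
X = Add(4, Mul(9, I, Pow(113, Rational(1, 2)))) (X = Add(4, Pow(Add(14127, -23280), Rational(1, 2))) = Add(4, Pow(-9153, Rational(1, 2))) = Add(4, Mul(9, I, Pow(113, Rational(1, 2)))) ≈ Add(4.0000, Mul(95.671, I)))
Function('O')(F) = Add(-12, F) (Function('O')(F) = Add(F, Mul(-12, 1)) = Add(F, -12) = Add(-12, F))
Add(Function('O')(Function('P')(8)), X) = Add(Add(-12, Add(8, Mul(Rational(1, 2), Pow(8, 2)), Mul(Rational(-5, 4), 8))), Add(4, Mul(9, I, Pow(113, Rational(1, 2))))) = Add(Add(-12, Add(8, Mul(Rational(1, 2), 64), -10)), Add(4, Mul(9, I, Pow(113, Rational(1, 2))))) = Add(Add(-12, Add(8, 32, -10)), Add(4, Mul(9, I, Pow(113, Rational(1, 2))))) = Add(Add(-12, 30), Add(4, Mul(9, I, Pow(113, Rational(1, 2))))) = Add(18, Add(4, Mul(9, I, Pow(113, Rational(1, 2))))) = Add(22, Mul(9, I, Pow(113, Rational(1, 2))))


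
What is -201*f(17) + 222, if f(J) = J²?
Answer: -57867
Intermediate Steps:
-201*f(17) + 222 = -201*17² + 222 = -201*289 + 222 = -58089 + 222 = -57867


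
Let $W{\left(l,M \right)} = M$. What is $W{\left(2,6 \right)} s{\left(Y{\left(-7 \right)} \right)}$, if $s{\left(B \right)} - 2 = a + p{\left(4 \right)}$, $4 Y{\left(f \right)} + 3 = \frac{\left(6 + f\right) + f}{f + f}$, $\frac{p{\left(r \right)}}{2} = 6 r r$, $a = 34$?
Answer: $1368$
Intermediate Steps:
$p{\left(r \right)} = 12 r^{2}$ ($p{\left(r \right)} = 2 \cdot 6 r r = 2 \cdot 6 r^{2} = 12 r^{2}$)
$Y{\left(f \right)} = - \frac{3}{4} + \frac{6 + 2 f}{8 f}$ ($Y{\left(f \right)} = - \frac{3}{4} + \frac{\left(\left(6 + f\right) + f\right) \frac{1}{f + f}}{4} = - \frac{3}{4} + \frac{\left(6 + 2 f\right) \frac{1}{2 f}}{4} = - \frac{3}{4} + \frac{\frac{1}{2} \frac{1}{f} \left(6 + 2 f\right)}{4} = - \frac{3}{4} + \frac{6 + 2 f}{8 f}$)
$s{\left(B \right)} = 228$ ($s{\left(B \right)} = 2 + \left(34 + 12 \cdot 4^{2}\right) = 2 + \left(34 + 12 \cdot 16\right) = 2 + \left(34 + 192\right) = 2 + 226 = 228$)
$W{\left(2,6 \right)} s{\left(Y{\left(-7 \right)} \right)} = 6 \cdot 228 = 1368$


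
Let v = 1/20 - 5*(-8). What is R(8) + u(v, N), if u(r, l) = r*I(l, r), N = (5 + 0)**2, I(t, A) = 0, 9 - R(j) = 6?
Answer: 3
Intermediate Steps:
R(j) = 3 (R(j) = 9 - 1*6 = 9 - 6 = 3)
N = 25 (N = 5**2 = 25)
v = 801/20 (v = 1/20 - 1*(-40) = 1/20 + 40 = 801/20 ≈ 40.050)
u(r, l) = 0 (u(r, l) = r*0 = 0)
R(8) + u(v, N) = 3 + 0 = 3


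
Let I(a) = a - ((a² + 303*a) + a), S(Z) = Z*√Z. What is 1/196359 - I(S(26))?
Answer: 3451205785/196359 + 7878*√26 ≈ 57746.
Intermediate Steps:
S(Z) = Z^(3/2)
I(a) = -a² - 303*a (I(a) = a - (a² + 304*a) = a + (-a² - 304*a) = -a² - 303*a)
1/196359 - I(S(26)) = 1/196359 - (-1)*26^(3/2)*(303 + 26^(3/2)) = 1/196359 - (-1)*26*√26*(303 + 26*√26) = 1/196359 - (-26)*√26*(303 + 26*√26) = 1/196359 + 26*√26*(303 + 26*√26)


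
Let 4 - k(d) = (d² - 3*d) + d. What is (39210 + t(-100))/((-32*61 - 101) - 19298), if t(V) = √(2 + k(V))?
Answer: -13070/7117 - I*√10194/21351 ≈ -1.8364 - 0.0047288*I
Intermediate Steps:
k(d) = 4 - d² + 2*d (k(d) = 4 - ((d² - 3*d) + d) = 4 - (d² - 2*d) = 4 + (-d² + 2*d) = 4 - d² + 2*d)
t(V) = √(6 - V² + 2*V) (t(V) = √(2 + (4 - V² + 2*V)) = √(6 - V² + 2*V))
(39210 + t(-100))/((-32*61 - 101) - 19298) = (39210 + √(6 - 1*(-100)² + 2*(-100)))/((-32*61 - 101) - 19298) = (39210 + √(6 - 1*10000 - 200))/((-1952 - 101) - 19298) = (39210 + √(6 - 10000 - 200))/(-2053 - 19298) = (39210 + √(-10194))/(-21351) = (39210 + I*√10194)*(-1/21351) = -13070/7117 - I*√10194/21351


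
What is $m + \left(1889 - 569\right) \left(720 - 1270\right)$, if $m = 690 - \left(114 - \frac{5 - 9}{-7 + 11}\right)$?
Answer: $-725425$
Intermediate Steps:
$m = 575$ ($m = 690 - \left(114 + \frac{4}{4}\right) = 690 - 115 = 575$)
$m + \left(1889 - 569\right) \left(720 - 1270\right) = 575 + \left(1889 - 569\right) \left(720 - 1270\right) = 575 + 1320 \left(-550\right) = 575 - 726000 = -725425$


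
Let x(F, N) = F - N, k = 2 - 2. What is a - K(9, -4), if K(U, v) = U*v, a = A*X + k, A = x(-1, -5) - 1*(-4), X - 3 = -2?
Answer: 44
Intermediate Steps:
k = 0
X = 1 (X = 3 - 2 = 1)
A = 8 (A = (-1 - 1*(-5)) - 1*(-4) = (-1 + 5) + 4 = 4 + 4 = 8)
a = 8 (a = 8*1 + 0 = 8 + 0 = 8)
a - K(9, -4) = 8 - 9*(-4) = 8 - 1*(-36) = 8 + 36 = 44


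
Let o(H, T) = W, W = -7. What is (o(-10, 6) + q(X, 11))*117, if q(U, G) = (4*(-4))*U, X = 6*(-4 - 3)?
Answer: 77805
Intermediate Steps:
X = -42 (X = 6*(-7) = -42)
o(H, T) = -7
q(U, G) = -16*U
(o(-10, 6) + q(X, 11))*117 = (-7 - 16*(-42))*117 = (-7 + 672)*117 = 665*117 = 77805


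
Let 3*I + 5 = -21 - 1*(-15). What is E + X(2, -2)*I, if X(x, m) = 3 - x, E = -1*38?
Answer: -125/3 ≈ -41.667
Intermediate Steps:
E = -38
I = -11/3 (I = -5/3 + (-21 - 1*(-15))/3 = -5/3 + (-21 + 15)/3 = -5/3 + (⅓)*(-6) = -5/3 - 2 = -11/3 ≈ -3.6667)
E + X(2, -2)*I = -38 + (3 - 1*2)*(-11/3) = -38 + (3 - 2)*(-11/3) = -38 + 1*(-11/3) = -38 - 11/3 = -125/3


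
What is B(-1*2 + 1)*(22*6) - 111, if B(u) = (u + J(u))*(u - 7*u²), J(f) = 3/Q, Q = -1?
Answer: 4113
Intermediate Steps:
J(f) = -3 (J(f) = 3/(-1) = 3*(-1) = -3)
B(u) = (-3 + u)*(u - 7*u²) (B(u) = (u - 3)*(u - 7*u²) = (-3 + u)*(u - 7*u²))
B(-1*2 + 1)*(22*6) - 111 = ((-1*2 + 1)*(-3 - 7*(-1*2 + 1)² + 22*(-1*2 + 1)))*(22*6) - 111 = ((-2 + 1)*(-3 - 7*(-2 + 1)² + 22*(-2 + 1)))*132 - 111 = -(-3 - 7*(-1)² + 22*(-1))*132 - 111 = -(-3 - 7*1 - 22)*132 - 111 = -(-3 - 7 - 22)*132 - 111 = -1*(-32)*132 - 111 = 32*132 - 111 = 4224 - 111 = 4113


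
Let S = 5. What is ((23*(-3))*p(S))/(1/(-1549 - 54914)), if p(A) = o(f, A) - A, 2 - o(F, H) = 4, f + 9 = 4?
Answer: -27271629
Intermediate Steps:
f = -5 (f = -9 + 4 = -5)
o(F, H) = -2 (o(F, H) = 2 - 1*4 = 2 - 4 = -2)
p(A) = -2 - A
((23*(-3))*p(S))/(1/(-1549 - 54914)) = ((23*(-3))*(-2 - 1*5))/(1/(-1549 - 54914)) = (-69*(-2 - 5))/(1/(-56463)) = (-69*(-7))/(-1/56463) = 483*(-56463) = -27271629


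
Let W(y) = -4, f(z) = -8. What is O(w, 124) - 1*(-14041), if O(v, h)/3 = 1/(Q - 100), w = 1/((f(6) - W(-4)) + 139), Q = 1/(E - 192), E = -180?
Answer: 522338125/37201 ≈ 14041.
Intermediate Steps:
Q = -1/372 (Q = 1/(-180 - 192) = 1/(-372) = -1/372 ≈ -0.0026882)
w = 1/135 (w = 1/((-8 - 1*(-4)) + 139) = 1/((-8 + 4) + 139) = 1/(-4 + 139) = 1/135 ≈ 0.0074074)
O(v, h) = -1116/37201 (O(v, h) = 3/(-1/372 - 100) = 3/(-37201/372) = 3*(-372/37201) = -1116/37201)
O(w, 124) - 1*(-14041) = -1116/37201 - 1*(-14041) = -1116/37201 + 14041 = 522338125/37201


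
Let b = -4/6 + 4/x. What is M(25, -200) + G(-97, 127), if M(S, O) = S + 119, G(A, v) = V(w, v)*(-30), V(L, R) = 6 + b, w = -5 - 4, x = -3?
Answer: 24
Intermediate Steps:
w = -9
b = -2 (b = -4/6 + 4/(-3) = -4*⅙ + 4*(-⅓) = -⅔ - 4/3 = -2)
V(L, R) = 4 (V(L, R) = 6 - 2 = 4)
G(A, v) = -120 (G(A, v) = 4*(-30) = -120)
M(S, O) = 119 + S
M(25, -200) + G(-97, 127) = (119 + 25) - 120 = 144 - 120 = 24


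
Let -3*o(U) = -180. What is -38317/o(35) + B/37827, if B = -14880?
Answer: -161145551/252180 ≈ -639.01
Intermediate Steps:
o(U) = 60 (o(U) = -⅓*(-180) = 60)
-38317/o(35) + B/37827 = -38317/60 - 14880/37827 = -38317*1/60 - 14880*1/37827 = -38317/60 - 4960/12609 = -161145551/252180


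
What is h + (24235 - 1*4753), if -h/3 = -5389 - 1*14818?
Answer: 80103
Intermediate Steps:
h = 60621 (h = -3*(-5389 - 1*14818) = -3*(-5389 - 14818) = -3*(-20207) = 60621)
h + (24235 - 1*4753) = 60621 + (24235 - 1*4753) = 60621 + (24235 - 4753) = 60621 + 19482 = 80103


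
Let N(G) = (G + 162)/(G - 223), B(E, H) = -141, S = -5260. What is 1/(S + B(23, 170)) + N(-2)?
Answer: -172877/243045 ≈ -0.71130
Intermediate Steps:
N(G) = (162 + G)/(-223 + G)
1/(S + B(23, 170)) + N(-2) = 1/(-5260 - 141) + (162 - 2)/(-223 - 2) = 1/(-5401) + 160/(-225) = -1/5401 - 1/225*160 = -1/5401 - 32/45 = -172877/243045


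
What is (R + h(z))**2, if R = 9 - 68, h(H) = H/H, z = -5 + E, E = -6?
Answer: 3364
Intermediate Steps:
z = -11 (z = -5 - 6 = -11)
h(H) = 1
R = -59
(R + h(z))**2 = (-59 + 1)**2 = (-58)**2 = 3364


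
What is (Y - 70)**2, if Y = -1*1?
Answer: 5041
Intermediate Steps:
Y = -1
(Y - 70)**2 = (-1 - 70)**2 = (-71)**2 = 5041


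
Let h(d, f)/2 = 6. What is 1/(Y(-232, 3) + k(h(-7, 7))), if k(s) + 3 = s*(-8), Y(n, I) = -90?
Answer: -1/189 ≈ -0.0052910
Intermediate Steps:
h(d, f) = 12 (h(d, f) = 2*6 = 12)
k(s) = -3 - 8*s (k(s) = -3 + s*(-8) = -3 - 8*s)
1/(Y(-232, 3) + k(h(-7, 7))) = 1/(-90 + (-3 - 8*12)) = 1/(-90 + (-3 - 96)) = 1/(-90 - 99) = 1/(-189) = -1/189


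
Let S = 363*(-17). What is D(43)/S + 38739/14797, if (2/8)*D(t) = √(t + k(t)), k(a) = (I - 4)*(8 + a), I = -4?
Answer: 38739/14797 - 4*I*√365/6171 ≈ 2.618 - 0.012384*I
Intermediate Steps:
S = -6171
k(a) = -64 - 8*a (k(a) = (-4 - 4)*(8 + a) = -8*(8 + a) = -64 - 8*a)
D(t) = 4*√(-64 - 7*t) (D(t) = 4*√(t + (-64 - 8*t)) = 4*√(-64 - 7*t))
D(43)/S + 38739/14797 = (4*√(-64 - 7*43))/(-6171) + 38739/14797 = (4*√(-64 - 301))*(-1/6171) + 38739*(1/14797) = (4*√(-365))*(-1/6171) + 38739/14797 = (4*(I*√365))*(-1/6171) + 38739/14797 = (4*I*√365)*(-1/6171) + 38739/14797 = -4*I*√365/6171 + 38739/14797 = 38739/14797 - 4*I*√365/6171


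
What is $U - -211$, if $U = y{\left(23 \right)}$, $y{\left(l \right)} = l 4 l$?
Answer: $2327$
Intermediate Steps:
$y{\left(l \right)} = 4 l^{2}$ ($y{\left(l \right)} = 4 l l = 4 l^{2}$)
$U = 2116$ ($U = 4 \cdot 23^{2} = 4 \cdot 529 = 2116$)
$U - -211 = 2116 - -211 = 2116 + 211 = 2327$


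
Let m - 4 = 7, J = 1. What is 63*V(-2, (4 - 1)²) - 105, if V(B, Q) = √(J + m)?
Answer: -105 + 126*√3 ≈ 113.24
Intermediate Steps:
m = 11 (m = 4 + 7 = 11)
V(B, Q) = 2*√3 (V(B, Q) = √(1 + 11) = √12 = 2*√3)
63*V(-2, (4 - 1)²) - 105 = 63*(2*√3) - 105 = 126*√3 - 105 = -105 + 126*√3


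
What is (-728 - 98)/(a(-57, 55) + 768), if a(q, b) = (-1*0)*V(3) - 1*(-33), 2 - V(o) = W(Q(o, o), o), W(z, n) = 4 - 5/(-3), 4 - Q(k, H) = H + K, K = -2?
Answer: -826/801 ≈ -1.0312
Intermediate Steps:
Q(k, H) = 6 - H (Q(k, H) = 4 - (H - 2) = 4 - (-2 + H) = 4 + (2 - H) = 6 - H)
W(z, n) = 17/3 (W(z, n) = 4 - 5*(-⅓) = 4 + 5/3 = 17/3)
V(o) = -11/3 (V(o) = 2 - 1*17/3 = 2 - 17/3 = -11/3)
a(q, b) = 33 (a(q, b) = -1*0*(-11/3) - 1*(-33) = 0*(-11/3) + 33 = 0 + 33 = 33)
(-728 - 98)/(a(-57, 55) + 768) = (-728 - 98)/(33 + 768) = -826/801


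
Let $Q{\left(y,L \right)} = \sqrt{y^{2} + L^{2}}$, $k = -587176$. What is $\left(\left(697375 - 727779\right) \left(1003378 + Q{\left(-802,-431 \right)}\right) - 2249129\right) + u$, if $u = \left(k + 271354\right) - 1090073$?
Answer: $-30510359736 - 30404 \sqrt{828965} \approx -3.0538 \cdot 10^{10}$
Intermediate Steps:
$Q{\left(y,L \right)} = \sqrt{L^{2} + y^{2}}$
$u = -1405895$ ($u = \left(-587176 + 271354\right) - 1090073 = -315822 - 1090073 = -1405895$)
$\left(\left(697375 - 727779\right) \left(1003378 + Q{\left(-802,-431 \right)}\right) - 2249129\right) + u = \left(\left(697375 - 727779\right) \left(1003378 + \sqrt{\left(-431\right)^{2} + \left(-802\right)^{2}}\right) - 2249129\right) - 1405895 = \left(- 30404 \left(1003378 + \sqrt{185761 + 643204}\right) - 2249129\right) - 1405895 = \left(- 30404 \left(1003378 + \sqrt{828965}\right) - 2249129\right) - 1405895 = \left(\left(-30506704712 - 30404 \sqrt{828965}\right) - 2249129\right) - 1405895 = \left(-30508953841 - 30404 \sqrt{828965}\right) - 1405895 = -30510359736 - 30404 \sqrt{828965}$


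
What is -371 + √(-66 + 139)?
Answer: -371 + √73 ≈ -362.46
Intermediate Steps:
-371 + √(-66 + 139) = -371 + √73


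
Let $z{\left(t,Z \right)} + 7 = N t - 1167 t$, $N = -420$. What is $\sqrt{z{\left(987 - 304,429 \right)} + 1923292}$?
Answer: $2 \sqrt{209841} \approx 916.17$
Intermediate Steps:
$z{\left(t,Z \right)} = -7 - 1587 t$
$\sqrt{z{\left(987 - 304,429 \right)} + 1923292} = \sqrt{\left(-7 - 1587 \left(987 - 304\right)\right) + 1923292} = \sqrt{\left(-7 - 1083921\right) + 1923292} = \sqrt{-1083928 + 1923292} = \sqrt{839364} = 2 \sqrt{209841}$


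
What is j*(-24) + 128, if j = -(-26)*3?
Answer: -1744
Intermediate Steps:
j = 78 (j = -2*(-39) = 78)
j*(-24) + 128 = 78*(-24) + 128 = -1872 + 128 = -1744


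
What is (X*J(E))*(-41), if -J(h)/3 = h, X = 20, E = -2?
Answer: -4920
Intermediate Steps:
J(h) = -3*h
(X*J(E))*(-41) = (20*(-3*(-2)))*(-41) = (20*6)*(-41) = 120*(-41) = -4920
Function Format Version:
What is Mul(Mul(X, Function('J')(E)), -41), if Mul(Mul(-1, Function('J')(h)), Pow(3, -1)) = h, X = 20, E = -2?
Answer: -4920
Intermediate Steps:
Function('J')(h) = Mul(-3, h)
Mul(Mul(X, Function('J')(E)), -41) = Mul(Mul(20, Mul(-3, -2)), -41) = Mul(Mul(20, 6), -41) = Mul(120, -41) = -4920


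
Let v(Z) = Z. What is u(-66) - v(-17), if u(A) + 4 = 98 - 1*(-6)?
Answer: 117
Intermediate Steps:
u(A) = 100 (u(A) = -4 + (98 - 1*(-6)) = -4 + (98 + 6) = -4 + 104 = 100)
u(-66) - v(-17) = 100 - 1*(-17) = 100 + 17 = 117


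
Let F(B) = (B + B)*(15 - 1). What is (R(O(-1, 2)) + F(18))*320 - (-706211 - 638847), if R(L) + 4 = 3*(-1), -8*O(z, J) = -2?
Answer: 1504098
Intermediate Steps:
O(z, J) = 1/4 (O(z, J) = -1/8*(-2) = 1/4)
R(L) = -7 (R(L) = -4 + 3*(-1) = -4 - 3 = -7)
F(B) = 28*B (F(B) = (2*B)*14 = 28*B)
(R(O(-1, 2)) + F(18))*320 - (-706211 - 638847) = (-7 + 28*18)*320 - (-706211 - 638847) = (-7 + 504)*320 - 1*(-1345058) = 497*320 + 1345058 = 159040 + 1345058 = 1504098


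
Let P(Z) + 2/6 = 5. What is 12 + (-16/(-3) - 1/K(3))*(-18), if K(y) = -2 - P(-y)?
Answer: -867/10 ≈ -86.700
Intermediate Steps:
P(Z) = 14/3 (P(Z) = -1/3 + 5 = 14/3)
K(y) = -20/3 (K(y) = -2 - 1*14/3 = -2 - 14/3 = -20/3)
12 + (-16/(-3) - 1/K(3))*(-18) = 12 + (-16/(-3) - 1/(-20/3))*(-18) = 12 + (-16*(-1/3) - 1*(-3/20))*(-18) = 12 + (16/3 + 3/20)*(-18) = 12 + (329/60)*(-18) = 12 - 987/10 = -867/10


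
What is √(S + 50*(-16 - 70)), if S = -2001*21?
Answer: I*√46321 ≈ 215.22*I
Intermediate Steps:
S = -42021
√(S + 50*(-16 - 70)) = √(-42021 + 50*(-16 - 70)) = √(-42021 + 50*(-86)) = √(-42021 - 4300) = √(-46321) = I*√46321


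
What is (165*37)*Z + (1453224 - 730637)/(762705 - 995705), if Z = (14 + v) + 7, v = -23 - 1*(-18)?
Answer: 22758717413/233000 ≈ 97677.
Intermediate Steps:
v = -5 (v = -23 + 18 = -5)
Z = 16 (Z = (14 - 5) + 7 = 9 + 7 = 16)
(165*37)*Z + (1453224 - 730637)/(762705 - 995705) = (165*37)*16 + (1453224 - 730637)/(762705 - 995705) = 6105*16 + 722587/(-233000) = 97680 + 722587*(-1/233000) = 97680 - 722587/233000 = 22758717413/233000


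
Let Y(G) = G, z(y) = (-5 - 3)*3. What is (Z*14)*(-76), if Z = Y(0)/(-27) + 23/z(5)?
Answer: 3059/3 ≈ 1019.7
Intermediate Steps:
z(y) = -24 (z(y) = -8*3 = -24)
Z = -23/24 (Z = 0/(-27) + 23/(-24) = 0*(-1/27) + 23*(-1/24) = 0 - 23/24 = -23/24 ≈ -0.95833)
(Z*14)*(-76) = -23/24*14*(-76) = -161/12*(-76) = 3059/3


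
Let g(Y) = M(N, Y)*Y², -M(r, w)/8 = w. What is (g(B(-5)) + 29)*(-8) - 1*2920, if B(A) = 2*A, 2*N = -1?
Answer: -67152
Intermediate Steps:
N = -½ (N = (½)*(-1) = -½ ≈ -0.50000)
M(r, w) = -8*w
g(Y) = -8*Y³ (g(Y) = (-8*Y)*Y² = -8*Y³)
(g(B(-5)) + 29)*(-8) - 1*2920 = (-8*(2*(-5))³ + 29)*(-8) - 1*2920 = (-8*(-10)³ + 29)*(-8) - 2920 = (-8*(-1000) + 29)*(-8) - 2920 = (8000 + 29)*(-8) - 2920 = 8029*(-8) - 2920 = -64232 - 2920 = -67152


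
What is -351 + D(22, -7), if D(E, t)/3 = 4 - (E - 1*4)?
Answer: -393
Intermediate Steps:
D(E, t) = 24 - 3*E (D(E, t) = 3*(4 - (E - 1*4)) = 3*(4 - (E - 4)) = 3*(4 - (-4 + E)) = 3*(4 + (4 - E)) = 3*(8 - E) = 24 - 3*E)
-351 + D(22, -7) = -351 + (24 - 3*22) = -351 + (24 - 66) = -351 - 42 = -393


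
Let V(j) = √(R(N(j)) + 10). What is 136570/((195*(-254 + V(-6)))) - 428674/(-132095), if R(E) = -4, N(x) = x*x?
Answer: 16205375104/33233648955 - 13657*√6/1257945 ≈ 0.46103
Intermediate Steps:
N(x) = x²
V(j) = √6 (V(j) = √(-4 + 10) = √6)
136570/((195*(-254 + V(-6)))) - 428674/(-132095) = 136570/((195*(-254 + √6))) - 428674/(-132095) = 136570/(-49530 + 195*√6) - 428674*(-1/132095) = 136570/(-49530 + 195*√6) + 428674/132095 = 428674/132095 + 136570/(-49530 + 195*√6)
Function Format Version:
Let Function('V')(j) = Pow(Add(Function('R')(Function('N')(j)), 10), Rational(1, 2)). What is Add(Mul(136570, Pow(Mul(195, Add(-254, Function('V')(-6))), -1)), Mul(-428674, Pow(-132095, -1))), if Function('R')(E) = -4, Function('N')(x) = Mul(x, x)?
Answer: Add(Rational(16205375104, 33233648955), Mul(Rational(-13657, 1257945), Pow(6, Rational(1, 2)))) ≈ 0.46103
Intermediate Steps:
Function('N')(x) = Pow(x, 2)
Function('V')(j) = Pow(6, Rational(1, 2)) (Function('V')(j) = Pow(Add(-4, 10), Rational(1, 2)) = Pow(6, Rational(1, 2)))
Add(Mul(136570, Pow(Mul(195, Add(-254, Function('V')(-6))), -1)), Mul(-428674, Pow(-132095, -1))) = Add(Mul(136570, Pow(Mul(195, Add(-254, Pow(6, Rational(1, 2)))), -1)), Mul(-428674, Pow(-132095, -1))) = Add(Mul(136570, Pow(Add(-49530, Mul(195, Pow(6, Rational(1, 2)))), -1)), Mul(-428674, Rational(-1, 132095))) = Add(Mul(136570, Pow(Add(-49530, Mul(195, Pow(6, Rational(1, 2)))), -1)), Rational(428674, 132095)) = Add(Rational(428674, 132095), Mul(136570, Pow(Add(-49530, Mul(195, Pow(6, Rational(1, 2)))), -1)))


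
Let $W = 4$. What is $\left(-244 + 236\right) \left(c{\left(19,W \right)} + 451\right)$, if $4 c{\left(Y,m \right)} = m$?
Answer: $-3616$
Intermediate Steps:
$c{\left(Y,m \right)} = \frac{m}{4}$
$\left(-244 + 236\right) \left(c{\left(19,W \right)} + 451\right) = \left(-244 + 236\right) \left(\frac{1}{4} \cdot 4 + 451\right) = - 8 \left(1 + 451\right) = \left(-8\right) 452 = -3616$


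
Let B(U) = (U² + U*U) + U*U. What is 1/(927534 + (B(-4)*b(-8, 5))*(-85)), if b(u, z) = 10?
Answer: 1/886734 ≈ 1.1277e-6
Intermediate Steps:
B(U) = 3*U² (B(U) = (U² + U²) + U² = 2*U² + U² = 3*U²)
1/(927534 + (B(-4)*b(-8, 5))*(-85)) = 1/(927534 + ((3*(-4)²)*10)*(-85)) = 1/(927534 + ((3*16)*10)*(-85)) = 1/(927534 + (48*10)*(-85)) = 1/(927534 + 480*(-85)) = 1/(927534 - 40800) = 1/886734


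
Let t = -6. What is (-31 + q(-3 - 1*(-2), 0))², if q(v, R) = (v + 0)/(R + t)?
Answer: 34225/36 ≈ 950.69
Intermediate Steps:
q(v, R) = v/(-6 + R) (q(v, R) = (v + 0)/(R - 6) = v/(-6 + R))
(-31 + q(-3 - 1*(-2), 0))² = (-31 + (-3 - 1*(-2))/(-6 + 0))² = (-31 + (-3 + 2)/(-6))² = (-31 - 1*(-⅙))² = (-31 + ⅙)² = (-185/6)² = 34225/36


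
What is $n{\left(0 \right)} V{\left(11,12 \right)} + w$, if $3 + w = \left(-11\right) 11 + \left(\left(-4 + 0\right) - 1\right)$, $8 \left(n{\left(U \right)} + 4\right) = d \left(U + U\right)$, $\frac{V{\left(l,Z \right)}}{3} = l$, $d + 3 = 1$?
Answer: $-261$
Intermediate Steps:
$d = -2$ ($d = -3 + 1 = -2$)
$V{\left(l,Z \right)} = 3 l$
$n{\left(U \right)} = -4 - \frac{U}{2}$ ($n{\left(U \right)} = -4 + \frac{\left(-2\right) \left(U + U\right)}{8} = -4 + \frac{\left(-2\right) 2 U}{8} = -4 + \frac{\left(-4\right) U}{8} = -4 - \frac{U}{2}$)
$w = -129$ ($w = -3 + \left(\left(-11\right) 11 + \left(\left(-4 + 0\right) - 1\right)\right) = -3 - 126 = -129$)
$n{\left(0 \right)} V{\left(11,12 \right)} + w = \left(-4 - 0\right) 3 \cdot 11 - 129 = \left(-4 + 0\right) 33 - 129 = \left(-4\right) 33 - 129 = -132 - 129 = -261$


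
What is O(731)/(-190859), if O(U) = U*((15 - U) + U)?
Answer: -645/11227 ≈ -0.057451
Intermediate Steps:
O(U) = 15*U (O(U) = U*15 = 15*U)
O(731)/(-190859) = (15*731)/(-190859) = 10965*(-1/190859) = -645/11227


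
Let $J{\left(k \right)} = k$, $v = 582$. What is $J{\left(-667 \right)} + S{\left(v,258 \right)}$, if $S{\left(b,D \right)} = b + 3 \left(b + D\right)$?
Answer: $2435$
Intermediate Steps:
$S{\left(b,D \right)} = 3 D + 4 b$ ($S{\left(b,D \right)} = b + 3 \left(D + b\right) = b + \left(3 D + 3 b\right) = 3 D + 4 b$)
$J{\left(-667 \right)} + S{\left(v,258 \right)} = -667 + \left(3 \cdot 258 + 4 \cdot 582\right) = -667 + \left(774 + 2328\right) = -667 + 3102 = 2435$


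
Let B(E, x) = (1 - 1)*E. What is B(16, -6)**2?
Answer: 0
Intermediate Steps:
B(E, x) = 0 (B(E, x) = 0*E = 0)
B(16, -6)**2 = 0**2 = 0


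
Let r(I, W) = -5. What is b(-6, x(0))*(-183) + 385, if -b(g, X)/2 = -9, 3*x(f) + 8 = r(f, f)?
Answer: -2909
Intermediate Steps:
x(f) = -13/3 (x(f) = -8/3 + (1/3)*(-5) = -8/3 - 5/3 = -13/3)
b(g, X) = 18 (b(g, X) = -2*(-9) = 18)
b(-6, x(0))*(-183) + 385 = 18*(-183) + 385 = -3294 + 385 = -2909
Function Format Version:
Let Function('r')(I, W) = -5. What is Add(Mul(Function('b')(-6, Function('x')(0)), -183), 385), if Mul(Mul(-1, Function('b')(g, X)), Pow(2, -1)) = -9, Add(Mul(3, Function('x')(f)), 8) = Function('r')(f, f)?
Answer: -2909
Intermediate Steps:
Function('x')(f) = Rational(-13, 3) (Function('x')(f) = Add(Rational(-8, 3), Mul(Rational(1, 3), -5)) = Add(Rational(-8, 3), Rational(-5, 3)) = Rational(-13, 3))
Function('b')(g, X) = 18 (Function('b')(g, X) = Mul(-2, -9) = 18)
Add(Mul(Function('b')(-6, Function('x')(0)), -183), 385) = Add(Mul(18, -183), 385) = Add(-3294, 385) = -2909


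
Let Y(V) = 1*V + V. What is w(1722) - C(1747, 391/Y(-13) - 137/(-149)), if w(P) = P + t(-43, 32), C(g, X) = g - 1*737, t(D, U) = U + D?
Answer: 701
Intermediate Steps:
Y(V) = 2*V (Y(V) = V + V = 2*V)
t(D, U) = D + U
C(g, X) = -737 + g (C(g, X) = g - 737 = -737 + g)
w(P) = -11 + P (w(P) = P + (-43 + 32) = P - 11 = -11 + P)
w(1722) - C(1747, 391/Y(-13) - 137/(-149)) = (-11 + 1722) - (-737 + 1747) = 1711 - 1*1010 = 1711 - 1010 = 701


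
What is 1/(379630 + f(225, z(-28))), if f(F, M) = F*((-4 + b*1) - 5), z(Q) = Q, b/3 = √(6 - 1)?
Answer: 75521/28516651580 - 27*√5/5703330316 ≈ 2.6377e-6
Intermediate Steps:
b = 3*√5 (b = 3*√(6 - 1) = 3*√5 ≈ 6.7082)
f(F, M) = F*(-9 + 3*√5) (f(F, M) = F*((-4 + (3*√5)*1) - 5) = F*((-4 + 3*√5) - 5) = F*(-9 + 3*√5))
1/(379630 + f(225, z(-28))) = 1/(379630 + 3*225*(-3 + √5)) = 1/(379630 + (-2025 + 675*√5)) = 1/(377605 + 675*√5)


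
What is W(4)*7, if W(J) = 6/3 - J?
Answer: -14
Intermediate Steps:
W(J) = 2 - J (W(J) = 6*(⅓) - J = 2 - J)
W(4)*7 = (2 - 1*4)*7 = (2 - 4)*7 = -2*7 = -14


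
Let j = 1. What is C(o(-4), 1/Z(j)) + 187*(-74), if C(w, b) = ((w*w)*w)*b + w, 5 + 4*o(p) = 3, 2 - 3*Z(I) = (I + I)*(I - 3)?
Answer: -221417/16 ≈ -13839.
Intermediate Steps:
Z(I) = ⅔ - 2*I*(-3 + I)/3 (Z(I) = ⅔ - (I + I)*(I - 3)/3 = ⅔ - 2*I*(-3 + I)/3)
o(p) = -½ (o(p) = -5/4 + (¼)*3 = -5/4 + ¾ = -½)
C(w, b) = w + b*w³ (C(w, b) = (w²*w)*b + w = w³*b + w = b*w³ + w = w + b*w³)
C(o(-4), 1/Z(j)) + 187*(-74) = (-½ + (-½)³/(⅔ + 2*1 - ⅔*1²)) + 187*(-74) = (-½ - ⅛/(⅔ + 2 - ⅔*1)) - 13838 = (-½ - ⅛/(⅔ + 2 - ⅔)) - 13838 = (-½ - ⅛/2) - 13838 = (-½ + (½)*(-⅛)) - 13838 = (-½ - 1/16) - 13838 = -9/16 - 13838 = -221417/16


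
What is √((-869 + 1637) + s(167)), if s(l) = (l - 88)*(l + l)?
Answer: √27154 ≈ 164.78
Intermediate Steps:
s(l) = 2*l*(-88 + l) (s(l) = (-88 + l)*(2*l) = 2*l*(-88 + l))
√((-869 + 1637) + s(167)) = √((-869 + 1637) + 2*167*(-88 + 167)) = √(768 + 2*167*79) = √(768 + 26386) = √27154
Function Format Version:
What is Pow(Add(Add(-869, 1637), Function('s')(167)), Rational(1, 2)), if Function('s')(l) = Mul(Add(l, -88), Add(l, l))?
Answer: Pow(27154, Rational(1, 2)) ≈ 164.78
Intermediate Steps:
Function('s')(l) = Mul(2, l, Add(-88, l)) (Function('s')(l) = Mul(Add(-88, l), Mul(2, l)) = Mul(2, l, Add(-88, l)))
Pow(Add(Add(-869, 1637), Function('s')(167)), Rational(1, 2)) = Pow(Add(Add(-869, 1637), Mul(2, 167, Add(-88, 167))), Rational(1, 2)) = Pow(Add(768, Mul(2, 167, 79)), Rational(1, 2)) = Pow(Add(768, 26386), Rational(1, 2)) = Pow(27154, Rational(1, 2))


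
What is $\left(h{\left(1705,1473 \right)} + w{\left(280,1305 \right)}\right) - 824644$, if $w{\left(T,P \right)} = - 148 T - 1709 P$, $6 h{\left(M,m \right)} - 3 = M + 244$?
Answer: $- \frac{9288011}{3} \approx -3.096 \cdot 10^{6}$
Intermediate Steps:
$h{\left(M,m \right)} = \frac{247}{6} + \frac{M}{6}$ ($h{\left(M,m \right)} = \frac{1}{2} + \frac{M + 244}{6} = \frac{1}{2} + \frac{244 + M}{6} = \frac{1}{2} + \left(\frac{122}{3} + \frac{M}{6}\right) = \frac{247}{6} + \frac{M}{6}$)
$w{\left(T,P \right)} = - 1709 P - 148 T$
$\left(h{\left(1705,1473 \right)} + w{\left(280,1305 \right)}\right) - 824644 = \left(\left(\frac{247}{6} + \frac{1}{6} \cdot 1705\right) - 2271685\right) - 824644 = \left(\left(\frac{247}{6} + \frac{1705}{6}\right) - 2271685\right) - 824644 = \left(\frac{976}{3} - 2271685\right) - 824644 = - \frac{6814079}{3} - 824644 = - \frac{9288011}{3}$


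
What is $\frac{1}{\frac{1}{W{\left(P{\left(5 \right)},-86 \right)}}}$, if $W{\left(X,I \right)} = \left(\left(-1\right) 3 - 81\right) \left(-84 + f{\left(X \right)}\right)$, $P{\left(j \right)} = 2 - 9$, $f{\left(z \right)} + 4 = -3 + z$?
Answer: $8232$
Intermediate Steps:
$f{\left(z \right)} = -7 + z$ ($f{\left(z \right)} = -4 + \left(-3 + z\right) = -7 + z$)
$P{\left(j \right)} = -7$ ($P{\left(j \right)} = 2 - 9 = -7$)
$W{\left(X,I \right)} = 7644 - 84 X$ ($W{\left(X,I \right)} = \left(\left(-1\right) 3 - 81\right) \left(-84 + \left(-7 + X\right)\right) = \left(-3 - 81\right) \left(-91 + X\right) = - 84 \left(-91 + X\right) = 7644 - 84 X$)
$\frac{1}{\frac{1}{W{\left(P{\left(5 \right)},-86 \right)}}} = \frac{1}{\frac{1}{7644 - -588}} = \frac{1}{\frac{1}{7644 + 588}} = \frac{1}{\frac{1}{8232}} = 8232$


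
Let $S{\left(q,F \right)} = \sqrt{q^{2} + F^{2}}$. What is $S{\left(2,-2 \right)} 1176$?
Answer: $2352 \sqrt{2} \approx 3326.2$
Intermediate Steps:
$S{\left(q,F \right)} = \sqrt{F^{2} + q^{2}}$
$S{\left(2,-2 \right)} 1176 = \sqrt{\left(-2\right)^{2} + 2^{2}} \cdot 1176 = \sqrt{4 + 4} \cdot 1176 = \sqrt{8} \cdot 1176 = 2 \sqrt{2} \cdot 1176 = 2352 \sqrt{2}$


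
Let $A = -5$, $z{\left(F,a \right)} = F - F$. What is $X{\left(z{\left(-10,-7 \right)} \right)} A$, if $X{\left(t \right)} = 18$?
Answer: $-90$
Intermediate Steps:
$z{\left(F,a \right)} = 0$
$X{\left(z{\left(-10,-7 \right)} \right)} A = 18 \left(-5\right) = -90$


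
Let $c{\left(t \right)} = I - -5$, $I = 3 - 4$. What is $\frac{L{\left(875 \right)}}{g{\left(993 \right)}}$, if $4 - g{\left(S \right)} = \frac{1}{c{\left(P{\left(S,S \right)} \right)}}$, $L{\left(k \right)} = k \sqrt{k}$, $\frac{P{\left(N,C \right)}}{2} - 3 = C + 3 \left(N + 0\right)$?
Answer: $\frac{3500 \sqrt{35}}{3} \approx 6902.1$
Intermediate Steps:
$P{\left(N,C \right)} = 6 + 2 C + 6 N$ ($P{\left(N,C \right)} = 6 + 2 \left(C + 3 \left(N + 0\right)\right) = 6 + 2 \left(C + 3 N\right) = 6 + \left(2 C + 6 N\right) = 6 + 2 C + 6 N$)
$L{\left(k \right)} = k^{\frac{3}{2}}$
$I = -1$
$c{\left(t \right)} = 4$ ($c{\left(t \right)} = -1 - -5 = -1 + 5 = 4$)
$g{\left(S \right)} = \frac{15}{4}$ ($g{\left(S \right)} = 4 - \frac{1}{4} = \frac{15}{4}$)
$\frac{L{\left(875 \right)}}{g{\left(993 \right)}} = \frac{875^{\frac{3}{2}}}{\frac{15}{4}} = 4375 \sqrt{35} \cdot \frac{4}{15} = \frac{3500 \sqrt{35}}{3}$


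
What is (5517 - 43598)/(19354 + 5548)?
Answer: -38081/24902 ≈ -1.5292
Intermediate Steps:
(5517 - 43598)/(19354 + 5548) = -38081/24902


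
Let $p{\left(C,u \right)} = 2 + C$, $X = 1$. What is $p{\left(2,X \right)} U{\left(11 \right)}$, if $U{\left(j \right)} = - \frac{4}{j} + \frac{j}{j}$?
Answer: $\frac{28}{11} \approx 2.5455$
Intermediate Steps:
$U{\left(j \right)} = 1 - \frac{4}{j}$ ($U{\left(j \right)} = - \frac{4}{j} + 1 = 1 - \frac{4}{j}$)
$p{\left(2,X \right)} U{\left(11 \right)} = \left(2 + 2\right) \frac{-4 + 11}{11} = 4 \cdot \frac{1}{11} \cdot 7 = 4 \cdot \frac{7}{11} = \frac{28}{11}$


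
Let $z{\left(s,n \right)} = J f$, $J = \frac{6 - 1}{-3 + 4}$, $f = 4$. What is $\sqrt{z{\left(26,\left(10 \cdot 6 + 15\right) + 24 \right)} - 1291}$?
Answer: $i \sqrt{1271} \approx 35.651 i$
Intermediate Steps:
$J = 5$ ($J = \frac{5}{1} = 5 \cdot 1 = 5$)
$z{\left(s,n \right)} = 20$ ($z{\left(s,n \right)} = 5 \cdot 4 = 20$)
$\sqrt{z{\left(26,\left(10 \cdot 6 + 15\right) + 24 \right)} - 1291} = \sqrt{20 - 1291} = \sqrt{-1271} = i \sqrt{1271}$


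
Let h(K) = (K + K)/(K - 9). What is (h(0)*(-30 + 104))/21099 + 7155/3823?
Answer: 7155/3823 ≈ 1.8716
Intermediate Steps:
h(K) = 2*K/(-9 + K) (h(K) = (2*K)/(-9 + K) = 2*K/(-9 + K))
(h(0)*(-30 + 104))/21099 + 7155/3823 = ((2*0/(-9 + 0))*(-30 + 104))/21099 + 7155/3823 = ((2*0/(-9))*74)*(1/21099) + 7155*(1/3823) = ((2*0*(-⅑))*74)*(1/21099) + 7155/3823 = (0*74)*(1/21099) + 7155/3823 = 0*(1/21099) + 7155/3823 = 0 + 7155/3823 = 7155/3823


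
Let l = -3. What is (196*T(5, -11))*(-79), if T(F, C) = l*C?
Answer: -510972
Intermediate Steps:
T(F, C) = -3*C
(196*T(5, -11))*(-79) = (196*(-3*(-11)))*(-79) = (196*33)*(-79) = 6468*(-79) = -510972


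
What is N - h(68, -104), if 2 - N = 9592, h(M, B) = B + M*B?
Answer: -2414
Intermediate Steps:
h(M, B) = B + B*M
N = -9590 (N = 2 - 1*9592 = 2 - 9592 = -9590)
N - h(68, -104) = -9590 - (-104)*(1 + 68) = -9590 - (-104)*69 = -9590 - 1*(-7176) = -9590 + 7176 = -2414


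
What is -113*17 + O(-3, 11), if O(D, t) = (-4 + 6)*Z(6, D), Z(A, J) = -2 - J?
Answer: -1919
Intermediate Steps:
O(D, t) = -4 - 2*D (O(D, t) = (-4 + 6)*(-2 - D) = 2*(-2 - D) = -4 - 2*D)
-113*17 + O(-3, 11) = -113*17 + (-4 - 2*(-3)) = -1921 + (-4 + 6) = -1921 + 2 = -1919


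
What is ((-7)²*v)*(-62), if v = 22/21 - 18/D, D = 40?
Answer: -54467/30 ≈ -1815.6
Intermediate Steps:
v = 251/420 (v = 22/21 - 18/40 = 22*(1/21) - 18*1/40 = 22/21 - 9/20 = 251/420 ≈ 0.59762)
((-7)²*v)*(-62) = ((-7)²*(251/420))*(-62) = (49*(251/420))*(-62) = (1757/60)*(-62) = -54467/30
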